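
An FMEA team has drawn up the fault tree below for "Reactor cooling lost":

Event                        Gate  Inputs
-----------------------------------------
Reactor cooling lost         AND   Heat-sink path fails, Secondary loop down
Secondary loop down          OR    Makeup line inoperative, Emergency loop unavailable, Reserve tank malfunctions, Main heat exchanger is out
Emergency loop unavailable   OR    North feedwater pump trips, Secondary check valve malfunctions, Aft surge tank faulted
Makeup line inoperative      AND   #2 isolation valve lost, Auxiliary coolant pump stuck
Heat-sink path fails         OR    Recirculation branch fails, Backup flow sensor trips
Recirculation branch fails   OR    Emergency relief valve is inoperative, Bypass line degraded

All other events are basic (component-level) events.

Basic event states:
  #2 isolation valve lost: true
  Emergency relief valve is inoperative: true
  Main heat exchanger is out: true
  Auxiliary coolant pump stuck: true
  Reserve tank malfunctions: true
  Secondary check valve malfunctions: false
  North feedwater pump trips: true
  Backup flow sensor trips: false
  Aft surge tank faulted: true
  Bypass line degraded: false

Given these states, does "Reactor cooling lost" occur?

Yes

Recirculation branch fails [OR]: Emergency relief valve is inoperative=occurs, Bypass line degraded=not → at least one input occurs → occurs.
Heat-sink path fails [OR]: Recirculation branch fails=occurs, Backup flow sensor trips=not → at least one input occurs → occurs.
Makeup line inoperative [AND]: #2 isolation valve lost=occurs, Auxiliary coolant pump stuck=occurs → all inputs occur → occurs.
Emergency loop unavailable [OR]: North feedwater pump trips=occurs, Secondary check valve malfunctions=not, Aft surge tank faulted=occurs → at least one input occurs → occurs.
Secondary loop down [OR]: Makeup line inoperative=occurs, Emergency loop unavailable=occurs, Reserve tank malfunctions=occurs, Main heat exchanger is out=occurs → at least one input occurs → occurs.
Reactor cooling lost [AND]: Heat-sink path fails=occurs, Secondary loop down=occurs → all inputs occur → occurs.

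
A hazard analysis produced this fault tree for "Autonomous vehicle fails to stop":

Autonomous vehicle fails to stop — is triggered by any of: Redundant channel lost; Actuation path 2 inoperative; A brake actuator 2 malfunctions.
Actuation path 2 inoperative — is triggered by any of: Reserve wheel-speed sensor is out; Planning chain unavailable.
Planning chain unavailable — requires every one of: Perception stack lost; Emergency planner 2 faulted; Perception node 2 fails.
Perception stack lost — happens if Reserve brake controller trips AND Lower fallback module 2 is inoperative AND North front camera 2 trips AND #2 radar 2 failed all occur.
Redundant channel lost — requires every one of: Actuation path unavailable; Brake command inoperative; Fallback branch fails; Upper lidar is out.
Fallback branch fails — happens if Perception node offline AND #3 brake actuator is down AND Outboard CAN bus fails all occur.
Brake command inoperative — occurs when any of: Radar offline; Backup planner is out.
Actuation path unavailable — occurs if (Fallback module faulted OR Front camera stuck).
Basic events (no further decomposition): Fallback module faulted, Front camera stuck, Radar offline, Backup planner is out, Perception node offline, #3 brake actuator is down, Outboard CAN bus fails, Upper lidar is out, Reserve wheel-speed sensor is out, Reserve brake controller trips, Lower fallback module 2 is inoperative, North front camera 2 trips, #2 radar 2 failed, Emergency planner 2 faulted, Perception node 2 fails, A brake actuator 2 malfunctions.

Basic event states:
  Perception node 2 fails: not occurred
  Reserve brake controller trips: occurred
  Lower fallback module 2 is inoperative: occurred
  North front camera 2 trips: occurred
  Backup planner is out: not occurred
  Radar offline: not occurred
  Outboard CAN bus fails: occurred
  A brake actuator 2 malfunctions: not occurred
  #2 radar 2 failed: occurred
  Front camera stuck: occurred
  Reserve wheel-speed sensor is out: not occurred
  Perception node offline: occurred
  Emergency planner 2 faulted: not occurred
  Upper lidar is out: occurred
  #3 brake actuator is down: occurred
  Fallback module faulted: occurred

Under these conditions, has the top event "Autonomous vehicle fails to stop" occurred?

No

Actuation path unavailable [OR]: Fallback module faulted=occurs, Front camera stuck=occurs → at least one input occurs → occurs.
Brake command inoperative [OR]: Radar offline=not, Backup planner is out=not → no input occurs → does not occur.
Fallback branch fails [AND]: Perception node offline=occurs, #3 brake actuator is down=occurs, Outboard CAN bus fails=occurs → all inputs occur → occurs.
Redundant channel lost [AND]: Actuation path unavailable=occurs, Brake command inoperative=not, Fallback branch fails=occurs, Upper lidar is out=occurs → not all inputs occur → does not occur.
Perception stack lost [AND]: Reserve brake controller trips=occurs, Lower fallback module 2 is inoperative=occurs, North front camera 2 trips=occurs, #2 radar 2 failed=occurs → all inputs occur → occurs.
Planning chain unavailable [AND]: Perception stack lost=occurs, Emergency planner 2 faulted=not, Perception node 2 fails=not → not all inputs occur → does not occur.
Actuation path 2 inoperative [OR]: Reserve wheel-speed sensor is out=not, Planning chain unavailable=not → no input occurs → does not occur.
Autonomous vehicle fails to stop [OR]: Redundant channel lost=not, Actuation path 2 inoperative=not, A brake actuator 2 malfunctions=not → no input occurs → does not occur.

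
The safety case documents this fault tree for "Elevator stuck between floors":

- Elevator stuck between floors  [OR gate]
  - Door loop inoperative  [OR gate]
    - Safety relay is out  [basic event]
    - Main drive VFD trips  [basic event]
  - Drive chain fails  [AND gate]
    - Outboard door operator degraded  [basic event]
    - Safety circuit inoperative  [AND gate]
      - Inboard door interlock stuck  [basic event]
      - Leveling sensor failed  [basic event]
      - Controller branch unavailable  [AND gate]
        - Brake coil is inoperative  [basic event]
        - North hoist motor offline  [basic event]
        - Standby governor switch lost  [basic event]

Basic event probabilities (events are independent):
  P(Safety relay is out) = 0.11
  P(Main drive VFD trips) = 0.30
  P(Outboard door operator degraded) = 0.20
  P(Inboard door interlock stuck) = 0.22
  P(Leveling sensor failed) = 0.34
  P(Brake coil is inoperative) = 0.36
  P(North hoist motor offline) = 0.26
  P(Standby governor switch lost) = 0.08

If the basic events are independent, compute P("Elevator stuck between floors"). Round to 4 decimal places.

P(Door loop inoperative) [OR] = 1 − (1−0.11) × (1−0.30) = 0.377000
P(Controller branch unavailable) [AND] = 0.36 × 0.26 × 0.08 = 0.007488
P(Safety circuit inoperative) [AND] = 0.22 × 0.34 × 0.007488 = 0.000560
P(Drive chain fails) [AND] = 0.20 × 0.000560 = 0.000112
P(Elevator stuck between floors) [OR] = 1 − (1−0.377000) × (1−0.000112) = 0.377070
Rounded to 4 decimal places: P(Elevator stuck between floors) ≈ 0.3771.

0.3771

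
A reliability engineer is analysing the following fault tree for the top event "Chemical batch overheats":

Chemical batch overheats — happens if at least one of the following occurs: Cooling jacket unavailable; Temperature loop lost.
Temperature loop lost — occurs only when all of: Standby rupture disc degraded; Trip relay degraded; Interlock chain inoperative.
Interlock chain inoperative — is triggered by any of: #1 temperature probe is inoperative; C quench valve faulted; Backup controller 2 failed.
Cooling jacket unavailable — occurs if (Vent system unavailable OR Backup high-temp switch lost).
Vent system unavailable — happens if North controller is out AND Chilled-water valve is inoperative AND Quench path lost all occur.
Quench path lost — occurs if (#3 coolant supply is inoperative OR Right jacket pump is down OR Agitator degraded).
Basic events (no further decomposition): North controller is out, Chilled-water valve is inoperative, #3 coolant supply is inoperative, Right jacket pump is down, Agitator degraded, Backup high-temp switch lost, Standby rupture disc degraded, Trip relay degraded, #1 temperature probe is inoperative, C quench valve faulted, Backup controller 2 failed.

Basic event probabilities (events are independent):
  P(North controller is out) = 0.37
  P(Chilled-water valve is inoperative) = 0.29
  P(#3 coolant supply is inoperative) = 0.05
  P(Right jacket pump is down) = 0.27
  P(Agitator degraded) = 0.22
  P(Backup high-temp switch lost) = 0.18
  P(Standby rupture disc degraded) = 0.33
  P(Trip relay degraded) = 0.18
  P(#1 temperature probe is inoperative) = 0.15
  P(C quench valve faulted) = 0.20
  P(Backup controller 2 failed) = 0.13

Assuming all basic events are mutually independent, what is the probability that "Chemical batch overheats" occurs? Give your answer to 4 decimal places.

P(Quench path lost) [OR] = 1 − (1−0.05) × (1−0.27) × (1−0.22) = 0.459070
P(Vent system unavailable) [AND] = 0.37 × 0.29 × 0.459070 = 0.049258
P(Cooling jacket unavailable) [OR] = 1 − (1−0.049258) × (1−0.18) = 0.220392
P(Interlock chain inoperative) [OR] = 1 − (1−0.15) × (1−0.20) × (1−0.13) = 0.408400
P(Temperature loop lost) [AND] = 0.33 × 0.18 × 0.408400 = 0.024259
P(Chemical batch overheats) [OR] = 1 − (1−0.220392) × (1−0.024259) = 0.239305
Rounded to 4 decimal places: P(Chemical batch overheats) ≈ 0.2393.

0.2393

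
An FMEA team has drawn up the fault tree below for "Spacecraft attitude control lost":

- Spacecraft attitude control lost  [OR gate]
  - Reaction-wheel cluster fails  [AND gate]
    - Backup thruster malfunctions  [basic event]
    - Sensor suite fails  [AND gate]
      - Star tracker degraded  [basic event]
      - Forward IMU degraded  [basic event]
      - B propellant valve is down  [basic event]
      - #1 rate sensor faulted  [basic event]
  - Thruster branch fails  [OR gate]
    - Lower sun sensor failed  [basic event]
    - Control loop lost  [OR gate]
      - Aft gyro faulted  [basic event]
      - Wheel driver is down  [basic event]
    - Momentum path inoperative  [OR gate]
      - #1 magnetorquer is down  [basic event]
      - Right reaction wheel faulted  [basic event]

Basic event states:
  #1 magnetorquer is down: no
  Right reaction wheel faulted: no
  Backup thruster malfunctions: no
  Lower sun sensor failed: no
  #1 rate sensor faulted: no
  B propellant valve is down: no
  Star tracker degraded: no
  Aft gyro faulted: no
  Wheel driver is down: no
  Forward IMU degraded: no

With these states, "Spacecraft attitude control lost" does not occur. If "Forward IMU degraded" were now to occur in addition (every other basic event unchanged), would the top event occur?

Counterfactual: set "Forward IMU degraded" to occurred.
Sensor suite fails [AND]: Star tracker degraded=not, Forward IMU degraded=occurs, B propellant valve is down=not, #1 rate sensor faulted=not → not all inputs occur → does not occur.
Reaction-wheel cluster fails [AND]: Backup thruster malfunctions=not, Sensor suite fails=not → not all inputs occur → does not occur.
Control loop lost [OR]: Aft gyro faulted=not, Wheel driver is down=not → no input occurs → does not occur.
Momentum path inoperative [OR]: #1 magnetorquer is down=not, Right reaction wheel faulted=not → no input occurs → does not occur.
Thruster branch fails [OR]: Lower sun sensor failed=not, Control loop lost=not, Momentum path inoperative=not → no input occurs → does not occur.
Spacecraft attitude control lost [OR]: Reaction-wheel cluster fails=not, Thruster branch fails=not → no input occurs → does not occur.

No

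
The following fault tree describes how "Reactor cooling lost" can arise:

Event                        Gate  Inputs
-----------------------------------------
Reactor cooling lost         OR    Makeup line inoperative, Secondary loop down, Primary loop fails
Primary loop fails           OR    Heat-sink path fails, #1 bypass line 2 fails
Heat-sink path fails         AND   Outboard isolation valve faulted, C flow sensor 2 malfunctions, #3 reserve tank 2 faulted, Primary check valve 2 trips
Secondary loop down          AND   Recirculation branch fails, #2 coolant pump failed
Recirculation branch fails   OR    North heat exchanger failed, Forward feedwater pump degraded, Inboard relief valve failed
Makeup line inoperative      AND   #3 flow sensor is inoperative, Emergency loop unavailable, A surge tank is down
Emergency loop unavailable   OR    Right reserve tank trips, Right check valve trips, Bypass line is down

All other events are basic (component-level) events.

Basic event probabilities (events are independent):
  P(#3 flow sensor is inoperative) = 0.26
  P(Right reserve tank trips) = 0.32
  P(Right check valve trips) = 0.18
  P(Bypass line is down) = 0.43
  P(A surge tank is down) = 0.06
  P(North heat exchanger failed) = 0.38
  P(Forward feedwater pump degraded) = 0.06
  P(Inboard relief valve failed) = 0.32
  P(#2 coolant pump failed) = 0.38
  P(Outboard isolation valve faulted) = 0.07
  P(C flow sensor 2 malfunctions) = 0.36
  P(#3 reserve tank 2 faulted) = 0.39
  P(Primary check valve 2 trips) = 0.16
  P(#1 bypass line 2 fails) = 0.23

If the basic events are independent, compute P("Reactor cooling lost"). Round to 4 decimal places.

0.4139

P(Emergency loop unavailable) [OR] = 1 − (1−0.32) × (1−0.18) × (1−0.43) = 0.682168
P(Makeup line inoperative) [AND] = 0.26 × 0.682168 × 0.06 = 0.010642
P(Recirculation branch fails) [OR] = 1 − (1−0.38) × (1−0.06) × (1−0.32) = 0.603696
P(Secondary loop down) [AND] = 0.603696 × 0.38 = 0.229404
P(Heat-sink path fails) [AND] = 0.07 × 0.36 × 0.39 × 0.16 = 0.001572
P(Primary loop fails) [OR] = 1 − (1−0.001572) × (1−0.23) = 0.231210
P(Reactor cooling lost) [OR] = 1 − (1−0.010642) × (1−0.229404) × (1−0.231210) = 0.413878
Rounded to 4 decimal places: P(Reactor cooling lost) ≈ 0.4139.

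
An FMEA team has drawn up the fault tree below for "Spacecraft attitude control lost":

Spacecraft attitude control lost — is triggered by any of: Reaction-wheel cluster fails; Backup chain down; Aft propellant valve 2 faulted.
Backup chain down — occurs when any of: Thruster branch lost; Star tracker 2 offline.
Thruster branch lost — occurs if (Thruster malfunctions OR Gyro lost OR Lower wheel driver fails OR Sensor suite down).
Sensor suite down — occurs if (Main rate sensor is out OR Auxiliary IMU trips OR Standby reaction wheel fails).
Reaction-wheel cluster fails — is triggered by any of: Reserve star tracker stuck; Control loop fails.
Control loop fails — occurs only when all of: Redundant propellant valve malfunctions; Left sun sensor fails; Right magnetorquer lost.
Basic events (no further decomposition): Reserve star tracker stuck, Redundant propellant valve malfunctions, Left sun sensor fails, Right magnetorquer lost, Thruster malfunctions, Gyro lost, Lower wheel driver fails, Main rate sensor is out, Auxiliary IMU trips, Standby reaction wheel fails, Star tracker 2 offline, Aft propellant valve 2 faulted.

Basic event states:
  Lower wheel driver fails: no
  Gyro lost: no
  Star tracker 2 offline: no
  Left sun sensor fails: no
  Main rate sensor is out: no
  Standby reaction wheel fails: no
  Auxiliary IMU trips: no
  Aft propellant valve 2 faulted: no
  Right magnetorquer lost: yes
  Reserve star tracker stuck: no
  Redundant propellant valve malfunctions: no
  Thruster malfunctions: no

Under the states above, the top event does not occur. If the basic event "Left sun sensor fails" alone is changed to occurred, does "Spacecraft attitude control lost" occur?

No

Counterfactual: set "Left sun sensor fails" to occurred.
Control loop fails [AND]: Redundant propellant valve malfunctions=not, Left sun sensor fails=occurs, Right magnetorquer lost=occurs → not all inputs occur → does not occur.
Reaction-wheel cluster fails [OR]: Reserve star tracker stuck=not, Control loop fails=not → no input occurs → does not occur.
Sensor suite down [OR]: Main rate sensor is out=not, Auxiliary IMU trips=not, Standby reaction wheel fails=not → no input occurs → does not occur.
Thruster branch lost [OR]: Thruster malfunctions=not, Gyro lost=not, Lower wheel driver fails=not, Sensor suite down=not → no input occurs → does not occur.
Backup chain down [OR]: Thruster branch lost=not, Star tracker 2 offline=not → no input occurs → does not occur.
Spacecraft attitude control lost [OR]: Reaction-wheel cluster fails=not, Backup chain down=not, Aft propellant valve 2 faulted=not → no input occurs → does not occur.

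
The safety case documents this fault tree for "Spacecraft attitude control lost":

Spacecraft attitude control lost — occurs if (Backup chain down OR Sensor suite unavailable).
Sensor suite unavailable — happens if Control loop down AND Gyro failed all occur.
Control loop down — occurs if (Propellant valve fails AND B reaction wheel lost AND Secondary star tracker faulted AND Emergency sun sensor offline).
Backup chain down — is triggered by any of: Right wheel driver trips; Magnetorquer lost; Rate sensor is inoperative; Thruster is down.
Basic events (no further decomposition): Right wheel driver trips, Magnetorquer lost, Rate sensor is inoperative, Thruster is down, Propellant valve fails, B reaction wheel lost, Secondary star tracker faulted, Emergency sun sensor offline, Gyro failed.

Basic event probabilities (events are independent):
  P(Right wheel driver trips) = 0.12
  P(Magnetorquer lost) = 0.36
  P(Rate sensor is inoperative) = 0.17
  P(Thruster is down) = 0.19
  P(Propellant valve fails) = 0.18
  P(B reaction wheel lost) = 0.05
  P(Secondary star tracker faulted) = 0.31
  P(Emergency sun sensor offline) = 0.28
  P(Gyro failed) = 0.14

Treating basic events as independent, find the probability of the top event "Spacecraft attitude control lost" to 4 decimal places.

P(Backup chain down) [OR] = 1 − (1−0.12) × (1−0.36) × (1−0.17) × (1−0.19) = 0.621361
P(Control loop down) [AND] = 0.18 × 0.05 × 0.31 × 0.28 = 0.000781
P(Sensor suite unavailable) [AND] = 0.000781 × 0.14 = 0.000109
P(Spacecraft attitude control lost) [OR] = 1 − (1−0.621361) × (1−0.000109) = 0.621402
Rounded to 4 decimal places: P(Spacecraft attitude control lost) ≈ 0.6214.

0.6214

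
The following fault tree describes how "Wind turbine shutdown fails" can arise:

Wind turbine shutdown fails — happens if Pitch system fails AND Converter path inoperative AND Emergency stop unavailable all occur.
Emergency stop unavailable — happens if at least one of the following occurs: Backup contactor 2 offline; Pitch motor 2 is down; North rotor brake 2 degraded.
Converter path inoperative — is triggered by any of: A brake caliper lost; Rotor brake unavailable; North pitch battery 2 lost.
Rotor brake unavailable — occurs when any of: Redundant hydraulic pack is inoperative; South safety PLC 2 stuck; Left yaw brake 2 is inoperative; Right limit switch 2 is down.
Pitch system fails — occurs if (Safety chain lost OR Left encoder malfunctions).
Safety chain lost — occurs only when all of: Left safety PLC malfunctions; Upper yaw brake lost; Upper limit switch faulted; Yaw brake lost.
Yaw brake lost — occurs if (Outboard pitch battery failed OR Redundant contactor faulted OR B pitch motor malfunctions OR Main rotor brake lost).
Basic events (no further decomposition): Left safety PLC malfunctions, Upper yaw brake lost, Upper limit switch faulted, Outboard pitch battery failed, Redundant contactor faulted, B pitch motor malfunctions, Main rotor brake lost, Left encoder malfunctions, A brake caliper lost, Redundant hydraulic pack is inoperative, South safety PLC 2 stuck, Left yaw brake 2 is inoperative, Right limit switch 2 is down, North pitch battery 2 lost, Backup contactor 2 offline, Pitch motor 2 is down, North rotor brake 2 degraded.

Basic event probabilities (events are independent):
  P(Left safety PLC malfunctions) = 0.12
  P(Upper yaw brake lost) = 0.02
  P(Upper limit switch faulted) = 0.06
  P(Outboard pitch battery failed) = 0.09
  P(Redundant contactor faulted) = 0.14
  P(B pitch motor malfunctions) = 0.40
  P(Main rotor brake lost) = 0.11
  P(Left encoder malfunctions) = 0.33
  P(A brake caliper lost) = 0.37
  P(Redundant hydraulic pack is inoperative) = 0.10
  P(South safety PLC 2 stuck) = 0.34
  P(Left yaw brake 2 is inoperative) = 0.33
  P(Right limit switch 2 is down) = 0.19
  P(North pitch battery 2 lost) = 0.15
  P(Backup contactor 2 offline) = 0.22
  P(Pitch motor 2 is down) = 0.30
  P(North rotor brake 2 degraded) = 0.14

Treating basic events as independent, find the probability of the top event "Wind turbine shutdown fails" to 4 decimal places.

P(Yaw brake lost) [OR] = 1 − (1−0.09) × (1−0.14) × (1−0.40) × (1−0.11) = 0.582092
P(Safety chain lost) [AND] = 0.12 × 0.02 × 0.06 × 0.582092 = 0.000084
P(Pitch system fails) [OR] = 1 − (1−0.000084) × (1−0.33) = 0.330056
P(Rotor brake unavailable) [OR] = 1 − (1−0.10) × (1−0.34) × (1−0.33) × (1−0.19) = 0.677636
P(Converter path inoperative) [OR] = 1 − (1−0.37) × (1−0.677636) × (1−0.15) = 0.827374
P(Emergency stop unavailable) [OR] = 1 − (1−0.22) × (1−0.30) × (1−0.14) = 0.530440
P(Wind turbine shutdown fails) [AND] = 0.330056 × 0.827374 × 0.530440 = 0.144852
Rounded to 4 decimal places: P(Wind turbine shutdown fails) ≈ 0.1449.

0.1449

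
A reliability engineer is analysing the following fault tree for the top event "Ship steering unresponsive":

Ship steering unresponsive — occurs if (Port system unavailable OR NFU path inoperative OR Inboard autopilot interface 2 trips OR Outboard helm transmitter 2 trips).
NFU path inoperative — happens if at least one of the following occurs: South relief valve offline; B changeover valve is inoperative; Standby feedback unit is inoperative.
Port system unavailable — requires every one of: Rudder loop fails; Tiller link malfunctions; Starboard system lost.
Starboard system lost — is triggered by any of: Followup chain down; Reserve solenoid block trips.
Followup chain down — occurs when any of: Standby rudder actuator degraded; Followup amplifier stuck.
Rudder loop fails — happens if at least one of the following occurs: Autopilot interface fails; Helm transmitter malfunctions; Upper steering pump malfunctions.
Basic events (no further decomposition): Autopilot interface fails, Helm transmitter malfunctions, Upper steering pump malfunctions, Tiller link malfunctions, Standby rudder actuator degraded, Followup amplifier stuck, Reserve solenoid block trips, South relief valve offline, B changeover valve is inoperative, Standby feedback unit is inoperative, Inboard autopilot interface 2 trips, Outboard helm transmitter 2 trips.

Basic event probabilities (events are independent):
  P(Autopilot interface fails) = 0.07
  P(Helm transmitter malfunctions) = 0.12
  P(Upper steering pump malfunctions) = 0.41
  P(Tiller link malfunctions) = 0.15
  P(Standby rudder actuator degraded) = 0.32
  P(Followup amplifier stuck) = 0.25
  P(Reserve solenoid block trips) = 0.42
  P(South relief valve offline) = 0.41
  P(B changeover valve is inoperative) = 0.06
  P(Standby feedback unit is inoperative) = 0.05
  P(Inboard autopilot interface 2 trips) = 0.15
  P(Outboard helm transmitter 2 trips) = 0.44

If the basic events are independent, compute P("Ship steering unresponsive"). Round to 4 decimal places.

0.7629

P(Rudder loop fails) [OR] = 1 − (1−0.07) × (1−0.12) × (1−0.41) = 0.517144
P(Followup chain down) [OR] = 1 − (1−0.32) × (1−0.25) = 0.490000
P(Starboard system lost) [OR] = 1 − (1−0.490000) × (1−0.42) = 0.704200
P(Port system unavailable) [AND] = 0.517144 × 0.15 × 0.704200 = 0.054626
P(NFU path inoperative) [OR] = 1 − (1−0.41) × (1−0.06) × (1−0.05) = 0.473130
P(Ship steering unresponsive) [OR] = 1 − (1−0.054626) × (1−0.473130) × (1−0.15) × (1−0.44) = 0.762910
Rounded to 4 decimal places: P(Ship steering unresponsive) ≈ 0.7629.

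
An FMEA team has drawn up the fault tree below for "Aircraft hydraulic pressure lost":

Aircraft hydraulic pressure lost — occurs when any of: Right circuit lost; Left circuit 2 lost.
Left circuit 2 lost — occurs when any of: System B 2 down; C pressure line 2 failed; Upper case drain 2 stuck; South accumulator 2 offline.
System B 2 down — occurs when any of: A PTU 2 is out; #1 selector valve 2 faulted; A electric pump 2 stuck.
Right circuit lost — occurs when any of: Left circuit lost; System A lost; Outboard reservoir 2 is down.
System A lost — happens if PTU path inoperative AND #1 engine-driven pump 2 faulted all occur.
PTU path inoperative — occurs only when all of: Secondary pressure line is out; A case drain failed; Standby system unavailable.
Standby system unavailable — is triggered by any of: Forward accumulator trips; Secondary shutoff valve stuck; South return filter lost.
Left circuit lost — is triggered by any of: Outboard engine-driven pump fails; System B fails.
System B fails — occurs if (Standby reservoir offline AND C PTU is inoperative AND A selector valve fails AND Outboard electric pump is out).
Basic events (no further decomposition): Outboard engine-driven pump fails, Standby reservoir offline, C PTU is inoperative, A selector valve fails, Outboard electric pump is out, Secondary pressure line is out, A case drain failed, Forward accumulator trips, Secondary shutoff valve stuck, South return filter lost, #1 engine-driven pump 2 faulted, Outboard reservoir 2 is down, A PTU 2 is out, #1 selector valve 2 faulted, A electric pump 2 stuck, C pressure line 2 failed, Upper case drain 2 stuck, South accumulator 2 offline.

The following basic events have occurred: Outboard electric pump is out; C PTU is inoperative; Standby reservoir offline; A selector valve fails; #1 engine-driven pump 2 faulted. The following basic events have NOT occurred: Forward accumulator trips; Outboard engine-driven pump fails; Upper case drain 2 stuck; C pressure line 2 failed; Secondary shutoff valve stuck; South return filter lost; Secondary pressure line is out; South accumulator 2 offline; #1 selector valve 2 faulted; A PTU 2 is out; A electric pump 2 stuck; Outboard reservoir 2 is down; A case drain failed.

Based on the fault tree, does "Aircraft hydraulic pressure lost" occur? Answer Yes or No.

System B fails [AND]: Standby reservoir offline=occurs, C PTU is inoperative=occurs, A selector valve fails=occurs, Outboard electric pump is out=occurs → all inputs occur → occurs.
Left circuit lost [OR]: Outboard engine-driven pump fails=not, System B fails=occurs → at least one input occurs → occurs.
Standby system unavailable [OR]: Forward accumulator trips=not, Secondary shutoff valve stuck=not, South return filter lost=not → no input occurs → does not occur.
PTU path inoperative [AND]: Secondary pressure line is out=not, A case drain failed=not, Standby system unavailable=not → not all inputs occur → does not occur.
System A lost [AND]: PTU path inoperative=not, #1 engine-driven pump 2 faulted=occurs → not all inputs occur → does not occur.
Right circuit lost [OR]: Left circuit lost=occurs, System A lost=not, Outboard reservoir 2 is down=not → at least one input occurs → occurs.
System B 2 down [OR]: A PTU 2 is out=not, #1 selector valve 2 faulted=not, A electric pump 2 stuck=not → no input occurs → does not occur.
Left circuit 2 lost [OR]: System B 2 down=not, C pressure line 2 failed=not, Upper case drain 2 stuck=not, South accumulator 2 offline=not → no input occurs → does not occur.
Aircraft hydraulic pressure lost [OR]: Right circuit lost=occurs, Left circuit 2 lost=not → at least one input occurs → occurs.

Yes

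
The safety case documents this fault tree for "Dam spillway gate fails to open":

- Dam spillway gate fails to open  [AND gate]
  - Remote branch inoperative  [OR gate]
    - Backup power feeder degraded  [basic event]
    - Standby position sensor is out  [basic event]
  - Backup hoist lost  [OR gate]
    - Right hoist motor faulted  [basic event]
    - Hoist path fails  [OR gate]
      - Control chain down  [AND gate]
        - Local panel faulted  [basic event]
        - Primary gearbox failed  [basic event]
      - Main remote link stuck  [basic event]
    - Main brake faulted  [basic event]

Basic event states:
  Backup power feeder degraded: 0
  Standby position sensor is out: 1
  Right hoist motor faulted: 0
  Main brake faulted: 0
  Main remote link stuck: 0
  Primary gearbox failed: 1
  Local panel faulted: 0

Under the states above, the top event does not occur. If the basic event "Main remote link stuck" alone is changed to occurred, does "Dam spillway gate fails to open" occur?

Counterfactual: set "Main remote link stuck" to occurred.
Remote branch inoperative [OR]: Backup power feeder degraded=not, Standby position sensor is out=occurs → at least one input occurs → occurs.
Control chain down [AND]: Local panel faulted=not, Primary gearbox failed=occurs → not all inputs occur → does not occur.
Hoist path fails [OR]: Control chain down=not, Main remote link stuck=occurs → at least one input occurs → occurs.
Backup hoist lost [OR]: Right hoist motor faulted=not, Hoist path fails=occurs, Main brake faulted=not → at least one input occurs → occurs.
Dam spillway gate fails to open [AND]: Remote branch inoperative=occurs, Backup hoist lost=occurs → all inputs occur → occurs.

Yes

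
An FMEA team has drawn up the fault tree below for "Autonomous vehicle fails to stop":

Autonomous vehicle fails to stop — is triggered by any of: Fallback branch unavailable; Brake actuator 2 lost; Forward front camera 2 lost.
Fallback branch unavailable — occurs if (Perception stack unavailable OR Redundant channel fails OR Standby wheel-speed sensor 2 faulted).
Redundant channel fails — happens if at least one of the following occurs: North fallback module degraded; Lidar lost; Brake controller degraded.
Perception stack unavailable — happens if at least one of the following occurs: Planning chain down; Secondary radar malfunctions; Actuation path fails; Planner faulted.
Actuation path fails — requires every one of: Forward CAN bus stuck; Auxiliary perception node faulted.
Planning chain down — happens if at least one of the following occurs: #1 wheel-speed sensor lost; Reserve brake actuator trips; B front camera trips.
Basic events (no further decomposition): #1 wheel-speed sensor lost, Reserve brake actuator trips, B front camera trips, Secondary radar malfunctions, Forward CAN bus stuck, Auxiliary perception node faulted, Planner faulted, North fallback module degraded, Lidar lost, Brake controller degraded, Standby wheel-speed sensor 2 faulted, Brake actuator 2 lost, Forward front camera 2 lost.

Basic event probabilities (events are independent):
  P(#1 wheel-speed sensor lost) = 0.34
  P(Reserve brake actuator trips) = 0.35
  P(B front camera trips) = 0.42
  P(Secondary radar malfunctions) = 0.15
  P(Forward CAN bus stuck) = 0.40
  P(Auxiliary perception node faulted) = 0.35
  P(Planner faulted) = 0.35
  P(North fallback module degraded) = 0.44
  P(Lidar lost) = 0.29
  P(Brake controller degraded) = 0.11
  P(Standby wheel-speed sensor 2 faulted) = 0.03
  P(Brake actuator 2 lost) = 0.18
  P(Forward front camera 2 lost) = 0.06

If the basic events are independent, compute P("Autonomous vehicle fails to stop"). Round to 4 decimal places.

0.9687

P(Planning chain down) [OR] = 1 − (1−0.34) × (1−0.35) × (1−0.42) = 0.751180
P(Actuation path fails) [AND] = 0.40 × 0.35 = 0.140000
P(Perception stack unavailable) [OR] = 1 − (1−0.751180) × (1−0.15) × (1−0.140000) × (1−0.35) = 0.881773
P(Redundant channel fails) [OR] = 1 − (1−0.44) × (1−0.29) × (1−0.11) = 0.646136
P(Fallback branch unavailable) [OR] = 1 − (1−0.881773) × (1−0.646136) × (1−0.03) = 0.959419
P(Autonomous vehicle fails to stop) [OR] = 1 − (1−0.959419) × (1−0.18) × (1−0.06) = 0.968720
Rounded to 4 decimal places: P(Autonomous vehicle fails to stop) ≈ 0.9687.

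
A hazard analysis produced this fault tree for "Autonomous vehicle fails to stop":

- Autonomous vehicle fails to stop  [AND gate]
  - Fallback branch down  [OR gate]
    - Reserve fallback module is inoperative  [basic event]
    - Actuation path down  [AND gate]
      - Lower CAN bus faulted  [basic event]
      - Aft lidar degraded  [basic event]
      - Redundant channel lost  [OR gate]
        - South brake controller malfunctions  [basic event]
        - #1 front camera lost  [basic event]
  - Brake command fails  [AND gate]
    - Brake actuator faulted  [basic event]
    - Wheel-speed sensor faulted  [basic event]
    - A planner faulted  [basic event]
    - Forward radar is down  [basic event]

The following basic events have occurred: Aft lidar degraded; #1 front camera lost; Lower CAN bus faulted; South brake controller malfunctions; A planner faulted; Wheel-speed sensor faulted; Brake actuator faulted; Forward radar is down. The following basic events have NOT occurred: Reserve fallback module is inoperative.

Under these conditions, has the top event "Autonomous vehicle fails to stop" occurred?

Yes

Redundant channel lost [OR]: South brake controller malfunctions=occurs, #1 front camera lost=occurs → at least one input occurs → occurs.
Actuation path down [AND]: Lower CAN bus faulted=occurs, Aft lidar degraded=occurs, Redundant channel lost=occurs → all inputs occur → occurs.
Fallback branch down [OR]: Reserve fallback module is inoperative=not, Actuation path down=occurs → at least one input occurs → occurs.
Brake command fails [AND]: Brake actuator faulted=occurs, Wheel-speed sensor faulted=occurs, A planner faulted=occurs, Forward radar is down=occurs → all inputs occur → occurs.
Autonomous vehicle fails to stop [AND]: Fallback branch down=occurs, Brake command fails=occurs → all inputs occur → occurs.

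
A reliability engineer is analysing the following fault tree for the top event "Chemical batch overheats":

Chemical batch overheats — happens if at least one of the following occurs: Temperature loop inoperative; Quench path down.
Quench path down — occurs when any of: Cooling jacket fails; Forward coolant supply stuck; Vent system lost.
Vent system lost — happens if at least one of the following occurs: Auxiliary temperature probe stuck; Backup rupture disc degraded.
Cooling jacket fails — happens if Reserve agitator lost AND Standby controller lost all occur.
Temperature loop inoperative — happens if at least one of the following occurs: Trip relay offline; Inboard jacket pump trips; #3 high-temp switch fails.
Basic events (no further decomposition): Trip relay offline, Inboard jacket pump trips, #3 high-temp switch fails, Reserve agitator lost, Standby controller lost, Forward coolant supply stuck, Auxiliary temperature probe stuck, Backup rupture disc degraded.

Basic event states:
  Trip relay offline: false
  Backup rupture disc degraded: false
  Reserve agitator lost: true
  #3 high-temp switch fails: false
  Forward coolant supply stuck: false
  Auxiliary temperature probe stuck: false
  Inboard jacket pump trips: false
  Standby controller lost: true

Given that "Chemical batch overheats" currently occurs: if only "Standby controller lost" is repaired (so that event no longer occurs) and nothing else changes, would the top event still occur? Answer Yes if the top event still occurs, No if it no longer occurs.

Counterfactual: set "Standby controller lost" to not occurred.
Temperature loop inoperative [OR]: Trip relay offline=not, Inboard jacket pump trips=not, #3 high-temp switch fails=not → no input occurs → does not occur.
Cooling jacket fails [AND]: Reserve agitator lost=occurs, Standby controller lost=not → not all inputs occur → does not occur.
Vent system lost [OR]: Auxiliary temperature probe stuck=not, Backup rupture disc degraded=not → no input occurs → does not occur.
Quench path down [OR]: Cooling jacket fails=not, Forward coolant supply stuck=not, Vent system lost=not → no input occurs → does not occur.
Chemical batch overheats [OR]: Temperature loop inoperative=not, Quench path down=not → no input occurs → does not occur.

No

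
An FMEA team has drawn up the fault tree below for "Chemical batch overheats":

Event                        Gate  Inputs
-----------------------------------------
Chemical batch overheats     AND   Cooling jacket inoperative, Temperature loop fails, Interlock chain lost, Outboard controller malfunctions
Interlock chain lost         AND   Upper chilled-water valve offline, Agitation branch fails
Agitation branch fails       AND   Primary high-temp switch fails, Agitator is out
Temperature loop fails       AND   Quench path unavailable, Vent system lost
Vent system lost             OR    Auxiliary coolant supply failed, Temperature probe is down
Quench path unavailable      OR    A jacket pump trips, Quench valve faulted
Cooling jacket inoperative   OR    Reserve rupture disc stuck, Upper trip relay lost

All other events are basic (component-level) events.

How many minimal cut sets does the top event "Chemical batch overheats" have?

8

Cooling jacket inoperative [OR]: union of children's cut sets → 2 cut set(s).
Quench path unavailable [OR]: union of children's cut sets → 2 cut set(s).
Vent system lost [OR]: union of children's cut sets → 2 cut set(s).
Temperature loop fails [AND]: one cut set from each child combined → 2 × 2 = 4 cut set(s).
Agitation branch fails [AND]: one cut set from each child combined → 1 × 1 = 1 cut set(s).
Interlock chain lost [AND]: one cut set from each child combined → 1 × 1 = 1 cut set(s).
Chemical batch overheats [AND]: one cut set from each child combined → 2 × 4 × 1 × 1 = 8 cut set(s).
Minimal cut sets: {A jacket pump trips, Agitator is out, Auxiliary coolant supply failed, Outboard controller malfunctions, Primary high-temp switch fails, Reserve rupture disc stuck, Upper chilled-water valve offline}; {A jacket pump trips, Agitator is out, Outboard controller malfunctions, Primary high-temp switch fails, Reserve rupture disc stuck, Temperature probe is down, Upper chilled-water valve offline}; {Agitator is out, Auxiliary coolant supply failed, Outboard controller malfunctions, Primary high-temp switch fails, Quench valve faulted, Reserve rupture disc stuck, Upper chilled-water valve offline}; {Agitator is out, Outboard controller malfunctions, Primary high-temp switch fails, Quench valve faulted, Reserve rupture disc stuck, Temperature probe is down, Upper chilled-water valve offline}; {A jacket pump trips, Agitator is out, Auxiliary coolant supply failed, Outboard controller malfunctions, Primary high-temp switch fails, Upper chilled-water valve offline, Upper trip relay lost}; {A jacket pump trips, Agitator is out, Outboard controller malfunctions, Primary high-temp switch fails, Temperature probe is down, Upper chilled-water valve offline, Upper trip relay lost}; {Agitator is out, Auxiliary coolant supply failed, Outboard controller malfunctions, Primary high-temp switch fails, Quench valve faulted, Upper chilled-water valve offline, Upper trip relay lost}; {Agitator is out, Outboard controller malfunctions, Primary high-temp switch fails, Quench valve faulted, Temperature probe is down, Upper chilled-water valve offline, Upper trip relay lost}.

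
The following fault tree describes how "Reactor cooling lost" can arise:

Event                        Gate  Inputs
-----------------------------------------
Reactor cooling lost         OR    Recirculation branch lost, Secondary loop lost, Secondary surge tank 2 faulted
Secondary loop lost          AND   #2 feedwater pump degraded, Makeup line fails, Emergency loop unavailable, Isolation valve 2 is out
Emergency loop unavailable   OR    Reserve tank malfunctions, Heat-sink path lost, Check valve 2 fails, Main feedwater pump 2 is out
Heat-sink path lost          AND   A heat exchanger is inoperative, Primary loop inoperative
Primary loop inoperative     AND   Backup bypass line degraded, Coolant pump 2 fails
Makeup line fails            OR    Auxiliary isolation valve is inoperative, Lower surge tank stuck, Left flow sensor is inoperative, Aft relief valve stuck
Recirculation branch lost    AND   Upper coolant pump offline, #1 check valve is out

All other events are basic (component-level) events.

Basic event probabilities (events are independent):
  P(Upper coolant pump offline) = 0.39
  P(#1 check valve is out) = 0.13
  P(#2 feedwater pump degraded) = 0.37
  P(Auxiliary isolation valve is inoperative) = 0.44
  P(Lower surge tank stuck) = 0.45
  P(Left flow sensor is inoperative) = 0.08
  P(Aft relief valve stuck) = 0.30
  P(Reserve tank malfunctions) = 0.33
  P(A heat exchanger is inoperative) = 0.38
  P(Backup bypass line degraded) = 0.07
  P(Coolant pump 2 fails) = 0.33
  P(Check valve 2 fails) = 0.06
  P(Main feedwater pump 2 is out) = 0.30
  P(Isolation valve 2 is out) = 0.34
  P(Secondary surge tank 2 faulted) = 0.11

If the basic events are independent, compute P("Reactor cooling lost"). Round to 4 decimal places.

P(Recirculation branch lost) [AND] = 0.39 × 0.13 = 0.050700
P(Makeup line fails) [OR] = 1 − (1−0.44) × (1−0.45) × (1−0.08) × (1−0.30) = 0.801648
P(Primary loop inoperative) [AND] = 0.07 × 0.33 = 0.023100
P(Heat-sink path lost) [AND] = 0.38 × 0.023100 = 0.008778
P(Emergency loop unavailable) [OR] = 1 − (1−0.33) × (1−0.008778) × (1−0.06) × (1−0.30) = 0.563010
P(Secondary loop lost) [AND] = 0.37 × 0.801648 × 0.563010 × 0.34 = 0.056778
P(Reactor cooling lost) [OR] = 1 − (1−0.050700) × (1−0.056778) × (1−0.11) = 0.203093
Rounded to 4 decimal places: P(Reactor cooling lost) ≈ 0.2031.

0.2031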